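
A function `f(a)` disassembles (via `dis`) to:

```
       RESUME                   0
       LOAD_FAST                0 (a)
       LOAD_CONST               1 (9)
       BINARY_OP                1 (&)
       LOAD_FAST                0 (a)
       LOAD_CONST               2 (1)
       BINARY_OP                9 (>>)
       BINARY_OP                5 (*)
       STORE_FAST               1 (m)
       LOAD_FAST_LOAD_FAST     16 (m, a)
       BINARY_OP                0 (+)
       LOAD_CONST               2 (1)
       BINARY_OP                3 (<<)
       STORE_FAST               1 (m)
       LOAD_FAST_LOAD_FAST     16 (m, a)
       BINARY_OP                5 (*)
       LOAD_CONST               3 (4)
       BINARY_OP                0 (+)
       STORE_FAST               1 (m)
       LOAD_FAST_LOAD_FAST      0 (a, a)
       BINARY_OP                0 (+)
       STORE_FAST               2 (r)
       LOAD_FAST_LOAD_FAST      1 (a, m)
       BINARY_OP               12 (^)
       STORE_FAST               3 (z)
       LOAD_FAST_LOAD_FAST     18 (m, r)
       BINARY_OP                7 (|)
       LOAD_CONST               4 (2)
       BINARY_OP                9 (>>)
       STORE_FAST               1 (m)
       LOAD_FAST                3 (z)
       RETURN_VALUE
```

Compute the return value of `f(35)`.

3615

LOAD_FAST a → push 35. Stack: [35]
LOAD_CONST → push 9. Stack: [35, 9]
BINARY_OP & → 35 & 9 = 1. Stack: [1]
LOAD_FAST a → push 35. Stack: [1, 35]
LOAD_CONST → push 1. Stack: [1, 35, 1]
BINARY_OP >> → 35 >> 1 = 17. Stack: [1, 17]
BINARY_OP * → 1 * 17 = 17. Stack: [17]
STORE_FAST m → m=17. Stack: []
LOAD_FAST_LOAD_FAST m,a → push 17,35. Stack: [17, 35]
BINARY_OP + → 17 + 35 = 52. Stack: [52]
LOAD_CONST → push 1. Stack: [52, 1]
BINARY_OP << → 52 << 1 = 104. Stack: [104]
STORE_FAST m → m=104. Stack: []
LOAD_FAST_LOAD_FAST m,a → push 104,35. Stack: [104, 35]
BINARY_OP * → 104 * 35 = 3640. Stack: [3640]
LOAD_CONST → push 4. Stack: [3640, 4]
BINARY_OP + → 3640 + 4 = 3644. Stack: [3644]
STORE_FAST m → m=3644. Stack: []
LOAD_FAST_LOAD_FAST a,a → push 35,35. Stack: [35, 35]
BINARY_OP + → 35 + 35 = 70. Stack: [70]
STORE_FAST r → r=70. Stack: []
LOAD_FAST_LOAD_FAST a,m → push 35,3644. Stack: [35, 3644]
BINARY_OP ^ → 35 ^ 3644 = 3615. Stack: [3615]
STORE_FAST z → z=3615. Stack: []
LOAD_FAST_LOAD_FAST m,r → push 3644,70. Stack: [3644, 70]
BINARY_OP | → 3644 | 70 = 3710. Stack: [3710]
LOAD_CONST → push 2. Stack: [3710, 2]
BINARY_OP >> → 3710 >> 2 = 927. Stack: [927]
STORE_FAST m → m=927. Stack: []
LOAD_FAST z → push 3615. Stack: [3615]
RETURN_VALUE → return 3615.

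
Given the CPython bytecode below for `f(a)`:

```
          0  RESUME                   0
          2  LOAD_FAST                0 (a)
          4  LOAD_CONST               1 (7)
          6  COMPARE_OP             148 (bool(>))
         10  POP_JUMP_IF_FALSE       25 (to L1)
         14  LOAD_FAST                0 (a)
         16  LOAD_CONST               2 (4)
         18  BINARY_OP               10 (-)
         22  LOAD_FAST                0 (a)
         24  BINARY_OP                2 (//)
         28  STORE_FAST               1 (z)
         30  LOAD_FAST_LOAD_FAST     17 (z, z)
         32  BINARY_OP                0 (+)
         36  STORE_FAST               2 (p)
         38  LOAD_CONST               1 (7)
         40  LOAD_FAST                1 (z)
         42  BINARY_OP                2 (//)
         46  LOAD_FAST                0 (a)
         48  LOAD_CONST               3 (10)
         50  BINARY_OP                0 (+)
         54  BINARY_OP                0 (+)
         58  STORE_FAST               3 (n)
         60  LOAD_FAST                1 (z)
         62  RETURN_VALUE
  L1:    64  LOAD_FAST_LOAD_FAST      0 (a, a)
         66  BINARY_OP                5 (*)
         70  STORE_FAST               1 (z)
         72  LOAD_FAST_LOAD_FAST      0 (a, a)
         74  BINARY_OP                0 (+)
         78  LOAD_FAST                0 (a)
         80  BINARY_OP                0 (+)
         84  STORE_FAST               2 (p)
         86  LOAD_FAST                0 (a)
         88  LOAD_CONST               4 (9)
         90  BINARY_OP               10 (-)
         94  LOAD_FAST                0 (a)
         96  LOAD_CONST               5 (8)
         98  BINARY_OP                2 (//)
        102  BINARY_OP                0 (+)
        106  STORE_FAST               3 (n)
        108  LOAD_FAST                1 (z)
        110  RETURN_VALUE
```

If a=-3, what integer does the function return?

LOAD_FAST a → push -3. Stack: [-3]
LOAD_CONST → push 7. Stack: [-3, 7]
COMPARE_OP bool(>) → -3 vs 7 = False. Stack: [False]
POP_JUMP_IF_FALSE → pop False; jump. Stack: []
LOAD_FAST_LOAD_FAST a,a → push -3,-3. Stack: [-3, -3]
BINARY_OP * → -3 * -3 = 9. Stack: [9]
STORE_FAST z → z=9. Stack: []
LOAD_FAST_LOAD_FAST a,a → push -3,-3. Stack: [-3, -3]
BINARY_OP + → -3 + -3 = -6. Stack: [-6]
LOAD_FAST a → push -3. Stack: [-6, -3]
BINARY_OP + → -6 + -3 = -9. Stack: [-9]
STORE_FAST p → p=-9. Stack: []
LOAD_FAST a → push -3. Stack: [-3]
LOAD_CONST → push 9. Stack: [-3, 9]
BINARY_OP - → -3 - 9 = -12. Stack: [-12]
LOAD_FAST a → push -3. Stack: [-12, -3]
LOAD_CONST → push 8. Stack: [-12, -3, 8]
BINARY_OP // → -3 // 8 = -1. Stack: [-12, -1]
BINARY_OP + → -12 + -1 = -13. Stack: [-13]
STORE_FAST n → n=-13. Stack: []
LOAD_FAST z → push 9. Stack: [9]
RETURN_VALUE → return 9.

9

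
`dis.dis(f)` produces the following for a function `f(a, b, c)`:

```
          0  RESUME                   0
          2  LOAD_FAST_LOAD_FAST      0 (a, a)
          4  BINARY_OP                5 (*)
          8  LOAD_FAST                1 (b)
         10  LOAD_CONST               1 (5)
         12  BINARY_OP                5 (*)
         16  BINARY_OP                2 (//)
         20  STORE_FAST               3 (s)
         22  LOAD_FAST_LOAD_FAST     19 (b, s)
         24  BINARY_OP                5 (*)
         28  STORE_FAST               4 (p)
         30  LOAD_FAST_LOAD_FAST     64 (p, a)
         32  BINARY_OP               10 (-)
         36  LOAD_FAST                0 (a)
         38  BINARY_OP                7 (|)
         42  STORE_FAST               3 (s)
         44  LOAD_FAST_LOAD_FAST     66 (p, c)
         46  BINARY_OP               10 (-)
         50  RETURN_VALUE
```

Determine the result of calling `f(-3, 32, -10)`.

LOAD_FAST_LOAD_FAST a,a → push -3,-3. Stack: [-3, -3]
BINARY_OP * → -3 * -3 = 9. Stack: [9]
LOAD_FAST b → push 32. Stack: [9, 32]
LOAD_CONST → push 5. Stack: [9, 32, 5]
BINARY_OP * → 32 * 5 = 160. Stack: [9, 160]
BINARY_OP // → 9 // 160 = 0. Stack: [0]
STORE_FAST s → s=0. Stack: []
LOAD_FAST_LOAD_FAST b,s → push 32,0. Stack: [32, 0]
BINARY_OP * → 32 * 0 = 0. Stack: [0]
STORE_FAST p → p=0. Stack: []
LOAD_FAST_LOAD_FAST p,a → push 0,-3. Stack: [0, -3]
BINARY_OP - → 0 - -3 = 3. Stack: [3]
LOAD_FAST a → push -3. Stack: [3, -3]
BINARY_OP | → 3 | -3 = -1. Stack: [-1]
STORE_FAST s → s=-1. Stack: []
LOAD_FAST_LOAD_FAST p,c → push 0,-10. Stack: [0, -10]
BINARY_OP - → 0 - -10 = 10. Stack: [10]
RETURN_VALUE → return 10.

10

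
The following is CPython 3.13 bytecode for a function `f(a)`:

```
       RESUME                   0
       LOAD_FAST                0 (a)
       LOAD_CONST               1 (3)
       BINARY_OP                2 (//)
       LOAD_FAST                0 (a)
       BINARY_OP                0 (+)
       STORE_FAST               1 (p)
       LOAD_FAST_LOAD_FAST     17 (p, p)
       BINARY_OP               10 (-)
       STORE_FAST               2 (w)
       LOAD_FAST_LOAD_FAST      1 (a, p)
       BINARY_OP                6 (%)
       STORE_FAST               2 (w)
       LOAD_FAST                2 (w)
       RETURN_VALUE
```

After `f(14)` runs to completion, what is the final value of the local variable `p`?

18

LOAD_FAST a → push 14. Stack: [14]
LOAD_CONST → push 3. Stack: [14, 3]
BINARY_OP // → 14 // 3 = 4. Stack: [4]
LOAD_FAST a → push 14. Stack: [4, 14]
BINARY_OP + → 4 + 14 = 18. Stack: [18]
STORE_FAST p → p=18. Stack: []
LOAD_FAST_LOAD_FAST p,p → push 18,18. Stack: [18, 18]
BINARY_OP - → 18 - 18 = 0. Stack: [0]
STORE_FAST w → w=0. Stack: []
LOAD_FAST_LOAD_FAST a,p → push 14,18. Stack: [14, 18]
BINARY_OP % → 14 % 18 = 14. Stack: [14]
STORE_FAST w → w=14. Stack: []
LOAD_FAST w → push 14. Stack: [14]
RETURN_VALUE → return 14.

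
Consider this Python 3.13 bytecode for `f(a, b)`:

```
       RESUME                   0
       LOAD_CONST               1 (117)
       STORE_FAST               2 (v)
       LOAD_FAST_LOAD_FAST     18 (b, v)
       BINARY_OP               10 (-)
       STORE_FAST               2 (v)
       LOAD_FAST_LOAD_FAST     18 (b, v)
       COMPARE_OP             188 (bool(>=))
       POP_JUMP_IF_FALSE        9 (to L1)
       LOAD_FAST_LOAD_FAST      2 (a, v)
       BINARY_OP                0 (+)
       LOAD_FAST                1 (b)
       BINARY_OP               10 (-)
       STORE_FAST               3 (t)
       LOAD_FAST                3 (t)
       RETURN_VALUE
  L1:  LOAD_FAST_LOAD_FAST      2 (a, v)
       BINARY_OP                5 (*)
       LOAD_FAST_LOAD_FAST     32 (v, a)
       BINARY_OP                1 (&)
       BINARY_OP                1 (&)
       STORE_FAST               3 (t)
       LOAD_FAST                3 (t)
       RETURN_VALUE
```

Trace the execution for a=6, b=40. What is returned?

LOAD_CONST → push 117. Stack: [117]
STORE_FAST v → v=117. Stack: []
LOAD_FAST_LOAD_FAST b,v → push 40,117. Stack: [40, 117]
BINARY_OP - → 40 - 117 = -77. Stack: [-77]
STORE_FAST v → v=-77. Stack: []
LOAD_FAST_LOAD_FAST b,v → push 40,-77. Stack: [40, -77]
COMPARE_OP bool(>=) → 40 vs -77 = True. Stack: [True]
POP_JUMP_IF_FALSE → pop True; no jump. Stack: []
LOAD_FAST_LOAD_FAST a,v → push 6,-77. Stack: [6, -77]
BINARY_OP + → 6 + -77 = -71. Stack: [-71]
LOAD_FAST b → push 40. Stack: [-71, 40]
BINARY_OP - → -71 - 40 = -111. Stack: [-111]
STORE_FAST t → t=-111. Stack: []
LOAD_FAST t → push -111. Stack: [-111]
RETURN_VALUE → return -111.

-111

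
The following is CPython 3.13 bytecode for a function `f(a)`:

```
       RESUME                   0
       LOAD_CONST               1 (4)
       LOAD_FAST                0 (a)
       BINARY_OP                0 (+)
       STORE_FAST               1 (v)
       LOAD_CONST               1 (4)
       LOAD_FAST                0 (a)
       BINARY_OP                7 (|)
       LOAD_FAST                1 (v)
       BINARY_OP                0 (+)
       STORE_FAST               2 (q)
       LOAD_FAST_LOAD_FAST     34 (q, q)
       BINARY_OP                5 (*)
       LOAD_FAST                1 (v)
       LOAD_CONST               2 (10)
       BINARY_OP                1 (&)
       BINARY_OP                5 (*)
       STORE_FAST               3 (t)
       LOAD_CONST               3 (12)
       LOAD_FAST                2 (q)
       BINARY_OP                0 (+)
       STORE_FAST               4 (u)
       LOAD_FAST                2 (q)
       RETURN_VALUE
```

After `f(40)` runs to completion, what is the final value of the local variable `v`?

LOAD_CONST → push 4. Stack: [4]
LOAD_FAST a → push 40. Stack: [4, 40]
BINARY_OP + → 4 + 40 = 44. Stack: [44]
STORE_FAST v → v=44. Stack: []
LOAD_CONST → push 4. Stack: [4]
LOAD_FAST a → push 40. Stack: [4, 40]
BINARY_OP | → 4 | 40 = 44. Stack: [44]
LOAD_FAST v → push 44. Stack: [44, 44]
BINARY_OP + → 44 + 44 = 88. Stack: [88]
STORE_FAST q → q=88. Stack: []
LOAD_FAST_LOAD_FAST q,q → push 88,88. Stack: [88, 88]
BINARY_OP * → 88 * 88 = 7744. Stack: [7744]
LOAD_FAST v → push 44. Stack: [7744, 44]
LOAD_CONST → push 10. Stack: [7744, 44, 10]
BINARY_OP & → 44 & 10 = 8. Stack: [7744, 8]
BINARY_OP * → 7744 * 8 = 61952. Stack: [61952]
STORE_FAST t → t=61952. Stack: []
LOAD_CONST → push 12. Stack: [12]
LOAD_FAST q → push 88. Stack: [12, 88]
BINARY_OP + → 12 + 88 = 100. Stack: [100]
STORE_FAST u → u=100. Stack: []
LOAD_FAST q → push 88. Stack: [88]
RETURN_VALUE → return 88.

44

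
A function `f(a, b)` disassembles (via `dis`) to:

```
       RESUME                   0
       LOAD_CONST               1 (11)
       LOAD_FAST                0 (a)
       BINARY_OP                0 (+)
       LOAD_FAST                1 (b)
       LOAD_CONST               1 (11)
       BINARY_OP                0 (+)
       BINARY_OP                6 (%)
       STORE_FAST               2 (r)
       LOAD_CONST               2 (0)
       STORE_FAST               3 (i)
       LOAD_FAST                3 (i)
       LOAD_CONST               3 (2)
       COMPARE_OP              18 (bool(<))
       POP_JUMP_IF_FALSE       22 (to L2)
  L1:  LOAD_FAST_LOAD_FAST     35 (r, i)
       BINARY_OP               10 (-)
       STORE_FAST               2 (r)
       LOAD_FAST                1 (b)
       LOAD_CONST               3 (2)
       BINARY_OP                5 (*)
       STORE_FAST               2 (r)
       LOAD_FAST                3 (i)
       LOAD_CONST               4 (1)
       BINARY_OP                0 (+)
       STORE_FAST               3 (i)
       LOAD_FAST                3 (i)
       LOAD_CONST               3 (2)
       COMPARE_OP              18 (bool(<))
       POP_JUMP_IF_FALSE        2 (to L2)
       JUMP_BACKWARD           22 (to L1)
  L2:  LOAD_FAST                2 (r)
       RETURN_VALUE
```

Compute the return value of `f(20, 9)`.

LOAD_CONST → push 11. Stack: [11]
LOAD_FAST a → push 20. Stack: [11, 20]
BINARY_OP + → 11 + 20 = 31. Stack: [31]
LOAD_FAST b → push 9. Stack: [31, 9]
LOAD_CONST → push 11. Stack: [31, 9, 11]
BINARY_OP + → 9 + 11 = 20. Stack: [31, 20]
BINARY_OP % → 31 % 20 = 11. Stack: [11]
STORE_FAST r → r=11. Stack: []
LOAD_CONST → push 0. Stack: [0]
STORE_FAST i → i=0. Stack: []
LOAD_FAST i → push 0. Stack: [0]
LOAD_CONST → push 2. Stack: [0, 2]
COMPARE_OP bool(<) → 0 vs 2 = True. Stack: [True]
POP_JUMP_IF_FALSE → pop True; no jump. Stack: []
LOAD_FAST_LOAD_FAST r,i → push 11,0. Stack: [11, 0]
BINARY_OP - → 11 - 0 = 11. Stack: [11]
STORE_FAST r → r=11. Stack: []
LOAD_FAST b → push 9. Stack: [9]
LOAD_CONST → push 2. Stack: [9, 2]
BINARY_OP * → 9 * 2 = 18. Stack: [18]
STORE_FAST r → r=18. Stack: []
LOAD_FAST i → push 0. Stack: [0]
LOAD_CONST → push 1. Stack: [0, 1]
BINARY_OP + → 0 + 1 = 1. Stack: [1]
STORE_FAST i → i=1. Stack: []
LOAD_FAST i → push 1. Stack: [1]
LOAD_CONST → push 2. Stack: [1, 2]
COMPARE_OP bool(<) → 1 vs 2 = True. Stack: [True]
POP_JUMP_IF_FALSE → pop True; no jump. Stack: []
LOAD_FAST_LOAD_FAST r,i → push 18,1. Stack: [18, 1]
BINARY_OP - → 18 - 1 = 17. Stack: [17]
STORE_FAST r → r=17. Stack: []
LOAD_FAST b → push 9. Stack: [9]
LOAD_CONST → push 2. Stack: [9, 2]
BINARY_OP * → 9 * 2 = 18. Stack: [18]
STORE_FAST r → r=18. Stack: []
LOAD_FAST i → push 1. Stack: [1]
LOAD_CONST → push 1. Stack: [1, 1]
BINARY_OP + → 1 + 1 = 2. Stack: [2]
STORE_FAST i → i=2. Stack: []
LOAD_FAST i → push 2. Stack: [2]
LOAD_CONST → push 2. Stack: [2, 2]
COMPARE_OP bool(<) → 2 vs 2 = False. Stack: [False]
POP_JUMP_IF_FALSE → pop False; jump. Stack: []
LOAD_FAST r → push 18. Stack: [18]
RETURN_VALUE → return 18.

18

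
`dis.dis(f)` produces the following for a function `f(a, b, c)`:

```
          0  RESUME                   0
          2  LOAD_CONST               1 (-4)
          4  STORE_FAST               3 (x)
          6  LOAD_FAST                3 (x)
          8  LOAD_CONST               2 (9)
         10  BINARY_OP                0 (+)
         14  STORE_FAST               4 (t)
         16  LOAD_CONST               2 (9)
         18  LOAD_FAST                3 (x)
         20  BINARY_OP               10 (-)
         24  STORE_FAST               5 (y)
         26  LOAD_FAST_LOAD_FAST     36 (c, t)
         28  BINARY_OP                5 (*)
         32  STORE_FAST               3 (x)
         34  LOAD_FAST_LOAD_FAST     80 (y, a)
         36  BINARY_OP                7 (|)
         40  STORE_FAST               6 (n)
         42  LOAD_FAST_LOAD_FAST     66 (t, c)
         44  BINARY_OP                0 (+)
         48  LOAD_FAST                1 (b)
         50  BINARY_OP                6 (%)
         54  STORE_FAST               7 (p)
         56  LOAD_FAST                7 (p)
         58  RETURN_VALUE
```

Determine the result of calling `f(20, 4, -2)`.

LOAD_CONST → push -4. Stack: [-4]
STORE_FAST x → x=-4. Stack: []
LOAD_FAST x → push -4. Stack: [-4]
LOAD_CONST → push 9. Stack: [-4, 9]
BINARY_OP + → -4 + 9 = 5. Stack: [5]
STORE_FAST t → t=5. Stack: []
LOAD_CONST → push 9. Stack: [9]
LOAD_FAST x → push -4. Stack: [9, -4]
BINARY_OP - → 9 - -4 = 13. Stack: [13]
STORE_FAST y → y=13. Stack: []
LOAD_FAST_LOAD_FAST c,t → push -2,5. Stack: [-2, 5]
BINARY_OP * → -2 * 5 = -10. Stack: [-10]
STORE_FAST x → x=-10. Stack: []
LOAD_FAST_LOAD_FAST y,a → push 13,20. Stack: [13, 20]
BINARY_OP | → 13 | 20 = 29. Stack: [29]
STORE_FAST n → n=29. Stack: []
LOAD_FAST_LOAD_FAST t,c → push 5,-2. Stack: [5, -2]
BINARY_OP + → 5 + -2 = 3. Stack: [3]
LOAD_FAST b → push 4. Stack: [3, 4]
BINARY_OP % → 3 % 4 = 3. Stack: [3]
STORE_FAST p → p=3. Stack: []
LOAD_FAST p → push 3. Stack: [3]
RETURN_VALUE → return 3.

3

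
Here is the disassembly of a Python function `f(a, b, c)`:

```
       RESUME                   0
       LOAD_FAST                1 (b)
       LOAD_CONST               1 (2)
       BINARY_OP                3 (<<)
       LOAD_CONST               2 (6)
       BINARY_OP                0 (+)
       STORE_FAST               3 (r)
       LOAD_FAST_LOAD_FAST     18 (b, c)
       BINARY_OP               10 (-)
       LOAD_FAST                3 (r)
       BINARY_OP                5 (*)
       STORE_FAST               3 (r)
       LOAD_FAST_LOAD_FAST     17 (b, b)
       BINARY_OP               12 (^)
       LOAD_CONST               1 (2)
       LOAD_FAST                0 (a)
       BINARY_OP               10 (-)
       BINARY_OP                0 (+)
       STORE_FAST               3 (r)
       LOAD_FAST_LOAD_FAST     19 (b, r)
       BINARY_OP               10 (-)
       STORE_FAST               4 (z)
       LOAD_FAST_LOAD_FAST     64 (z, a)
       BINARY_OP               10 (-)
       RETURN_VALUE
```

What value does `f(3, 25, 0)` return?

23

LOAD_FAST b → push 25. Stack: [25]
LOAD_CONST → push 2. Stack: [25, 2]
BINARY_OP << → 25 << 2 = 100. Stack: [100]
LOAD_CONST → push 6. Stack: [100, 6]
BINARY_OP + → 100 + 6 = 106. Stack: [106]
STORE_FAST r → r=106. Stack: []
LOAD_FAST_LOAD_FAST b,c → push 25,0. Stack: [25, 0]
BINARY_OP - → 25 - 0 = 25. Stack: [25]
LOAD_FAST r → push 106. Stack: [25, 106]
BINARY_OP * → 25 * 106 = 2650. Stack: [2650]
STORE_FAST r → r=2650. Stack: []
LOAD_FAST_LOAD_FAST b,b → push 25,25. Stack: [25, 25]
BINARY_OP ^ → 25 ^ 25 = 0. Stack: [0]
LOAD_CONST → push 2. Stack: [0, 2]
LOAD_FAST a → push 3. Stack: [0, 2, 3]
BINARY_OP - → 2 - 3 = -1. Stack: [0, -1]
BINARY_OP + → 0 + -1 = -1. Stack: [-1]
STORE_FAST r → r=-1. Stack: []
LOAD_FAST_LOAD_FAST b,r → push 25,-1. Stack: [25, -1]
BINARY_OP - → 25 - -1 = 26. Stack: [26]
STORE_FAST z → z=26. Stack: []
LOAD_FAST_LOAD_FAST z,a → push 26,3. Stack: [26, 3]
BINARY_OP - → 26 - 3 = 23. Stack: [23]
RETURN_VALUE → return 23.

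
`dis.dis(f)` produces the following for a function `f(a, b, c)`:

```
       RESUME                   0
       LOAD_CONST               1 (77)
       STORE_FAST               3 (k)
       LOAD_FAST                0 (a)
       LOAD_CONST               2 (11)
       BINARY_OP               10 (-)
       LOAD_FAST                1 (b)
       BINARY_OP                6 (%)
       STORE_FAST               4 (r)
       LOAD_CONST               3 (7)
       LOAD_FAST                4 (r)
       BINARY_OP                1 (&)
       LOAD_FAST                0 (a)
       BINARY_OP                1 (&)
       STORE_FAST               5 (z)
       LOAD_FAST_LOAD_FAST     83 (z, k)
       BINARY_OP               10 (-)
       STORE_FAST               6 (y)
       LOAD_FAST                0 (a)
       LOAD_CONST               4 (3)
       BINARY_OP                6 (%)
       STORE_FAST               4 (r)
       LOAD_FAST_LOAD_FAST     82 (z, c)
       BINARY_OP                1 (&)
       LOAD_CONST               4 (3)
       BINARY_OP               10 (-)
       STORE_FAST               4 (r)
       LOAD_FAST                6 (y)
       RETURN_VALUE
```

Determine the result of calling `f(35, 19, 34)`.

LOAD_CONST → push 77. Stack: [77]
STORE_FAST k → k=77. Stack: []
LOAD_FAST a → push 35. Stack: [35]
LOAD_CONST → push 11. Stack: [35, 11]
BINARY_OP - → 35 - 11 = 24. Stack: [24]
LOAD_FAST b → push 19. Stack: [24, 19]
BINARY_OP % → 24 % 19 = 5. Stack: [5]
STORE_FAST r → r=5. Stack: []
LOAD_CONST → push 7. Stack: [7]
LOAD_FAST r → push 5. Stack: [7, 5]
BINARY_OP & → 7 & 5 = 5. Stack: [5]
LOAD_FAST a → push 35. Stack: [5, 35]
BINARY_OP & → 5 & 35 = 1. Stack: [1]
STORE_FAST z → z=1. Stack: []
LOAD_FAST_LOAD_FAST z,k → push 1,77. Stack: [1, 77]
BINARY_OP - → 1 - 77 = -76. Stack: [-76]
STORE_FAST y → y=-76. Stack: []
LOAD_FAST a → push 35. Stack: [35]
LOAD_CONST → push 3. Stack: [35, 3]
BINARY_OP % → 35 % 3 = 2. Stack: [2]
STORE_FAST r → r=2. Stack: []
LOAD_FAST_LOAD_FAST z,c → push 1,34. Stack: [1, 34]
BINARY_OP & → 1 & 34 = 0. Stack: [0]
LOAD_CONST → push 3. Stack: [0, 3]
BINARY_OP - → 0 - 3 = -3. Stack: [-3]
STORE_FAST r → r=-3. Stack: []
LOAD_FAST y → push -76. Stack: [-76]
RETURN_VALUE → return -76.

-76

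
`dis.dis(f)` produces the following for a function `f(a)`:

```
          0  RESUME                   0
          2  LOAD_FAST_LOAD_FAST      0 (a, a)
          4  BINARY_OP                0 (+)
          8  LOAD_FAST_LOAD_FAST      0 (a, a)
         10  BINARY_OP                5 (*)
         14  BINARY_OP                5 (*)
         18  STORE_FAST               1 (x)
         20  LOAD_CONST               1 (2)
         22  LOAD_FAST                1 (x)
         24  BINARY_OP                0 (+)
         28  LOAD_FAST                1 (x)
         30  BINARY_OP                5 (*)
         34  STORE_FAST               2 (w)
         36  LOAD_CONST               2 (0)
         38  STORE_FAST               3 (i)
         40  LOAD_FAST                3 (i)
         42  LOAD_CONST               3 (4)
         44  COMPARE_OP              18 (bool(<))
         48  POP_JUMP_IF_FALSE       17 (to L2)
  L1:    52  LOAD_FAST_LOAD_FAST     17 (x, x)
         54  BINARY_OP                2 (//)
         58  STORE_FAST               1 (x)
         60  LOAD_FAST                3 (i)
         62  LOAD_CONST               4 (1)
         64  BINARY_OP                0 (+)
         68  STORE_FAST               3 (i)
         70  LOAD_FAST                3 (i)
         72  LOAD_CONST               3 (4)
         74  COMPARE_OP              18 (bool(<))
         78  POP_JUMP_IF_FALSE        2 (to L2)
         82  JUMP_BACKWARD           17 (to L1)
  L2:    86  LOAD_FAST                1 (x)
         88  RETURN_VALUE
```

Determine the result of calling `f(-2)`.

LOAD_FAST_LOAD_FAST a,a → push -2,-2. Stack: [-2, -2]
BINARY_OP + → -2 + -2 = -4. Stack: [-4]
LOAD_FAST_LOAD_FAST a,a → push -2,-2. Stack: [-4, -2, -2]
BINARY_OP * → -2 * -2 = 4. Stack: [-4, 4]
BINARY_OP * → -4 * 4 = -16. Stack: [-16]
STORE_FAST x → x=-16. Stack: []
LOAD_CONST → push 2. Stack: [2]
LOAD_FAST x → push -16. Stack: [2, -16]
BINARY_OP + → 2 + -16 = -14. Stack: [-14]
LOAD_FAST x → push -16. Stack: [-14, -16]
BINARY_OP * → -14 * -16 = 224. Stack: [224]
STORE_FAST w → w=224. Stack: []
LOAD_CONST → push 0. Stack: [0]
STORE_FAST i → i=0. Stack: []
LOAD_FAST i → push 0. Stack: [0]
LOAD_CONST → push 4. Stack: [0, 4]
COMPARE_OP bool(<) → 0 vs 4 = True. Stack: [True]
POP_JUMP_IF_FALSE → pop True; no jump. Stack: []
LOAD_FAST_LOAD_FAST x,x → push -16,-16. Stack: [-16, -16]
BINARY_OP // → -16 // -16 = 1. Stack: [1]
STORE_FAST x → x=1. Stack: []
LOAD_FAST i → push 0. Stack: [0]
LOAD_CONST → push 1. Stack: [0, 1]
BINARY_OP + → 0 + 1 = 1. Stack: [1]
STORE_FAST i → i=1. Stack: []
LOAD_FAST i → push 1. Stack: [1]
LOAD_CONST → push 4. Stack: [1, 4]
COMPARE_OP bool(<) → 1 vs 4 = True. Stack: [True]
POP_JUMP_IF_FALSE → pop True; no jump. Stack: []
LOAD_FAST_LOAD_FAST x,x → push 1,1. Stack: [1, 1]
BINARY_OP // → 1 // 1 = 1. Stack: [1]
STORE_FAST x → x=1. Stack: []
LOAD_FAST i → push 1. Stack: [1]
LOAD_CONST → push 1. Stack: [1, 1]
BINARY_OP + → 1 + 1 = 2. Stack: [2]
STORE_FAST i → i=2. Stack: []
LOAD_FAST i → push 2. Stack: [2]
LOAD_CONST → push 4. Stack: [2, 4]
COMPARE_OP bool(<) → 2 vs 4 = True. Stack: [True]
POP_JUMP_IF_FALSE → pop True; no jump. Stack: []
LOAD_FAST_LOAD_FAST x,x → push 1,1. Stack: [1, 1]
BINARY_OP // → 1 // 1 = 1. Stack: [1]
STORE_FAST x → x=1. Stack: []
LOAD_FAST i → push 2. Stack: [2]
LOAD_CONST → push 1. Stack: [2, 1]
BINARY_OP + → 2 + 1 = 3. Stack: [3]
STORE_FAST i → i=3. Stack: []
LOAD_FAST i → push 3. Stack: [3]
LOAD_CONST → push 4. Stack: [3, 4]
COMPARE_OP bool(<) → 3 vs 4 = True. Stack: [True]
POP_JUMP_IF_FALSE → pop True; no jump. Stack: []
LOAD_FAST_LOAD_FAST x,x → push 1,1. Stack: [1, 1]
BINARY_OP // → 1 // 1 = 1. Stack: [1]
STORE_FAST x → x=1. Stack: []
LOAD_FAST i → push 3. Stack: [3]
LOAD_CONST → push 1. Stack: [3, 1]
BINARY_OP + → 3 + 1 = 4. Stack: [4]
STORE_FAST i → i=4. Stack: []
LOAD_FAST i → push 4. Stack: [4]
LOAD_CONST → push 4. Stack: [4, 4]
COMPARE_OP bool(<) → 4 vs 4 = False. Stack: [False]
POP_JUMP_IF_FALSE → pop False; jump. Stack: []
LOAD_FAST x → push 1. Stack: [1]
RETURN_VALUE → return 1.

1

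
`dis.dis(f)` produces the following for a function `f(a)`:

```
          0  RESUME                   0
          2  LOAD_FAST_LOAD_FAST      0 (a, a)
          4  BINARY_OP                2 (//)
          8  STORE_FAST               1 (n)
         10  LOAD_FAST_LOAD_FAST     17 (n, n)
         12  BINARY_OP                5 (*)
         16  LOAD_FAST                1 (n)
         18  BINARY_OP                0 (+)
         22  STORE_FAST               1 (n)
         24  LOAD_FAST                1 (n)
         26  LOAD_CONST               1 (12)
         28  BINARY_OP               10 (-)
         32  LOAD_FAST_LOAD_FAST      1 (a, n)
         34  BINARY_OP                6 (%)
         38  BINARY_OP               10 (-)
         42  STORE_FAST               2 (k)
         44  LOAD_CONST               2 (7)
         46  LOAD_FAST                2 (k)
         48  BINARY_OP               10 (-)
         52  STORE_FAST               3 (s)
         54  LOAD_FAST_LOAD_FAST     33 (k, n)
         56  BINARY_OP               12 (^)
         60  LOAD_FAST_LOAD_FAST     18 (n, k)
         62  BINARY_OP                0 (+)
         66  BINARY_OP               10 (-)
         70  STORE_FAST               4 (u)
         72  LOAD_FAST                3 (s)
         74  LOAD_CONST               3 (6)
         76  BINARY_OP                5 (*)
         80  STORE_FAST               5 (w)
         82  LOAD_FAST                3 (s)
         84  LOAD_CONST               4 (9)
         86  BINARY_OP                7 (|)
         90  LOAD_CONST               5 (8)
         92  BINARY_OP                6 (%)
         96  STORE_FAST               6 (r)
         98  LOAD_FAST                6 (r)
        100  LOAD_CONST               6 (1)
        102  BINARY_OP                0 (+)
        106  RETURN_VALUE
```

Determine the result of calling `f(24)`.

LOAD_FAST_LOAD_FAST a,a → push 24,24. Stack: [24, 24]
BINARY_OP // → 24 // 24 = 1. Stack: [1]
STORE_FAST n → n=1. Stack: []
LOAD_FAST_LOAD_FAST n,n → push 1,1. Stack: [1, 1]
BINARY_OP * → 1 * 1 = 1. Stack: [1]
LOAD_FAST n → push 1. Stack: [1, 1]
BINARY_OP + → 1 + 1 = 2. Stack: [2]
STORE_FAST n → n=2. Stack: []
LOAD_FAST n → push 2. Stack: [2]
LOAD_CONST → push 12. Stack: [2, 12]
BINARY_OP - → 2 - 12 = -10. Stack: [-10]
LOAD_FAST_LOAD_FAST a,n → push 24,2. Stack: [-10, 24, 2]
BINARY_OP % → 24 % 2 = 0. Stack: [-10, 0]
BINARY_OP - → -10 - 0 = -10. Stack: [-10]
STORE_FAST k → k=-10. Stack: []
LOAD_CONST → push 7. Stack: [7]
LOAD_FAST k → push -10. Stack: [7, -10]
BINARY_OP - → 7 - -10 = 17. Stack: [17]
STORE_FAST s → s=17. Stack: []
LOAD_FAST_LOAD_FAST k,n → push -10,2. Stack: [-10, 2]
BINARY_OP ^ → -10 ^ 2 = -12. Stack: [-12]
LOAD_FAST_LOAD_FAST n,k → push 2,-10. Stack: [-12, 2, -10]
BINARY_OP + → 2 + -10 = -8. Stack: [-12, -8]
BINARY_OP - → -12 - -8 = -4. Stack: [-4]
STORE_FAST u → u=-4. Stack: []
LOAD_FAST s → push 17. Stack: [17]
LOAD_CONST → push 6. Stack: [17, 6]
BINARY_OP * → 17 * 6 = 102. Stack: [102]
STORE_FAST w → w=102. Stack: []
LOAD_FAST s → push 17. Stack: [17]
LOAD_CONST → push 9. Stack: [17, 9]
BINARY_OP | → 17 | 9 = 25. Stack: [25]
LOAD_CONST → push 8. Stack: [25, 8]
BINARY_OP % → 25 % 8 = 1. Stack: [1]
STORE_FAST r → r=1. Stack: []
LOAD_FAST r → push 1. Stack: [1]
LOAD_CONST → push 1. Stack: [1, 1]
BINARY_OP + → 1 + 1 = 2. Stack: [2]
RETURN_VALUE → return 2.

2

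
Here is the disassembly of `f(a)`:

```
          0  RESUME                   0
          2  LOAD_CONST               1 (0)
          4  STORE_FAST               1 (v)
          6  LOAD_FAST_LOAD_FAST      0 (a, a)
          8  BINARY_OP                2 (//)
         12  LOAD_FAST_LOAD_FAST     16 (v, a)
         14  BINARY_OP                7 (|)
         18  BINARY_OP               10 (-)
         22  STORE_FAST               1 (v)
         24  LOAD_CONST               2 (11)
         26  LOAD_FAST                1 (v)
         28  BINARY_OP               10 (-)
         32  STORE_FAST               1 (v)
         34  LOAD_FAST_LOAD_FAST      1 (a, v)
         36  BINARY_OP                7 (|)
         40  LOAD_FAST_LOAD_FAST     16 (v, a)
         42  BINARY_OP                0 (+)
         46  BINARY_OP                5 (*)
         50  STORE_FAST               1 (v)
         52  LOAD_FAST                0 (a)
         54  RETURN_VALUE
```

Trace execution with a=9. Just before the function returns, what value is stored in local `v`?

LOAD_CONST → push 0. Stack: [0]
STORE_FAST v → v=0. Stack: []
LOAD_FAST_LOAD_FAST a,a → push 9,9. Stack: [9, 9]
BINARY_OP // → 9 // 9 = 1. Stack: [1]
LOAD_FAST_LOAD_FAST v,a → push 0,9. Stack: [1, 0, 9]
BINARY_OP | → 0 | 9 = 9. Stack: [1, 9]
BINARY_OP - → 1 - 9 = -8. Stack: [-8]
STORE_FAST v → v=-8. Stack: []
LOAD_CONST → push 11. Stack: [11]
LOAD_FAST v → push -8. Stack: [11, -8]
BINARY_OP - → 11 - -8 = 19. Stack: [19]
STORE_FAST v → v=19. Stack: []
LOAD_FAST_LOAD_FAST a,v → push 9,19. Stack: [9, 19]
BINARY_OP | → 9 | 19 = 27. Stack: [27]
LOAD_FAST_LOAD_FAST v,a → push 19,9. Stack: [27, 19, 9]
BINARY_OP + → 19 + 9 = 28. Stack: [27, 28]
BINARY_OP * → 27 * 28 = 756. Stack: [756]
STORE_FAST v → v=756. Stack: []
LOAD_FAST a → push 9. Stack: [9]
RETURN_VALUE → return 9.

756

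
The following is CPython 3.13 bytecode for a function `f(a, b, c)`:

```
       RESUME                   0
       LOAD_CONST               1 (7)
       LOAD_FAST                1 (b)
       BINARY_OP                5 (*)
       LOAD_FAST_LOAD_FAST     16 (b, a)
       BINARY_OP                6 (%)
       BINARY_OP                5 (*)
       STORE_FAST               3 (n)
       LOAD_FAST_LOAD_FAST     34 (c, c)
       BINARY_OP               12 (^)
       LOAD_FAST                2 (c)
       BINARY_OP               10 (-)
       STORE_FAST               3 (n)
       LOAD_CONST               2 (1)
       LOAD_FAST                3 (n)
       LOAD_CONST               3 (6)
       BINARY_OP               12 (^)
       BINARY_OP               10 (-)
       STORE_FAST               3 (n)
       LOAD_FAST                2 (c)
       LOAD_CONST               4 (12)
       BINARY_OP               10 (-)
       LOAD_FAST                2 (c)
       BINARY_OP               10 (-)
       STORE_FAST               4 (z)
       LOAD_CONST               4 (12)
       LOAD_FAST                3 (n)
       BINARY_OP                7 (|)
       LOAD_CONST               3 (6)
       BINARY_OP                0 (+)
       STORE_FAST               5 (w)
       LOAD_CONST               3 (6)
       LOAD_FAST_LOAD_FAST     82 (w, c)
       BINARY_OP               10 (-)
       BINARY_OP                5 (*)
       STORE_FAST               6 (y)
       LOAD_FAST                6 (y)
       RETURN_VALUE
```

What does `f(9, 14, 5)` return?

78

LOAD_CONST → push 7. Stack: [7]
LOAD_FAST b → push 14. Stack: [7, 14]
BINARY_OP * → 7 * 14 = 98. Stack: [98]
LOAD_FAST_LOAD_FAST b,a → push 14,9. Stack: [98, 14, 9]
BINARY_OP % → 14 % 9 = 5. Stack: [98, 5]
BINARY_OP * → 98 * 5 = 490. Stack: [490]
STORE_FAST n → n=490. Stack: []
LOAD_FAST_LOAD_FAST c,c → push 5,5. Stack: [5, 5]
BINARY_OP ^ → 5 ^ 5 = 0. Stack: [0]
LOAD_FAST c → push 5. Stack: [0, 5]
BINARY_OP - → 0 - 5 = -5. Stack: [-5]
STORE_FAST n → n=-5. Stack: []
LOAD_CONST → push 1. Stack: [1]
LOAD_FAST n → push -5. Stack: [1, -5]
LOAD_CONST → push 6. Stack: [1, -5, 6]
BINARY_OP ^ → -5 ^ 6 = -3. Stack: [1, -3]
BINARY_OP - → 1 - -3 = 4. Stack: [4]
STORE_FAST n → n=4. Stack: []
LOAD_FAST c → push 5. Stack: [5]
LOAD_CONST → push 12. Stack: [5, 12]
BINARY_OP - → 5 - 12 = -7. Stack: [-7]
LOAD_FAST c → push 5. Stack: [-7, 5]
BINARY_OP - → -7 - 5 = -12. Stack: [-12]
STORE_FAST z → z=-12. Stack: []
LOAD_CONST → push 12. Stack: [12]
LOAD_FAST n → push 4. Stack: [12, 4]
BINARY_OP | → 12 | 4 = 12. Stack: [12]
LOAD_CONST → push 6. Stack: [12, 6]
BINARY_OP + → 12 + 6 = 18. Stack: [18]
STORE_FAST w → w=18. Stack: []
LOAD_CONST → push 6. Stack: [6]
LOAD_FAST_LOAD_FAST w,c → push 18,5. Stack: [6, 18, 5]
BINARY_OP - → 18 - 5 = 13. Stack: [6, 13]
BINARY_OP * → 6 * 13 = 78. Stack: [78]
STORE_FAST y → y=78. Stack: []
LOAD_FAST y → push 78. Stack: [78]
RETURN_VALUE → return 78.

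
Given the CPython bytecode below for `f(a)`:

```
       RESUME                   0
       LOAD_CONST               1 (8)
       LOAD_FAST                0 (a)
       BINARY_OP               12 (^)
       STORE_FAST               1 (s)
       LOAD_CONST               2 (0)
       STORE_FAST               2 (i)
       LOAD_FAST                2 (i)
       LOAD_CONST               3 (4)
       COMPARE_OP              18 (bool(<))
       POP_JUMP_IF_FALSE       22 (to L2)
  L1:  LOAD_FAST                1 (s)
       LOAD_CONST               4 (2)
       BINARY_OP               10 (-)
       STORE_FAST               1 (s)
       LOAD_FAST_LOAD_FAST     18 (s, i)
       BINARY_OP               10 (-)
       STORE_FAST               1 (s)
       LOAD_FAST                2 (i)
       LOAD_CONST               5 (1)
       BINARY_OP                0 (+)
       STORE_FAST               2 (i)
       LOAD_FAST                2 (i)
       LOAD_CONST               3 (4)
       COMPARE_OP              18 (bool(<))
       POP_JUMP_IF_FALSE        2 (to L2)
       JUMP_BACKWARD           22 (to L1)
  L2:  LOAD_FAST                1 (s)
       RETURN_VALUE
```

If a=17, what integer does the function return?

LOAD_CONST → push 8
LOAD_FAST a → push 17
BINARY_OP ^ → 8 ^ 17 = 25
STORE_FAST s → s=25
LOAD_CONST → push 0
STORE_FAST i → i=0
LOAD_FAST i → push 0
LOAD_CONST → push 4
COMPARE_OP bool(<) → 0 vs 4 = True
POP_JUMP_IF_FALSE → pop True; no jump
LOAD_FAST s → push 25
LOAD_CONST → push 2
BINARY_OP - → 25 - 2 = 23
STORE_FAST s → s=23
LOAD_FAST_LOAD_FAST s,i → push 23,0
BINARY_OP - → 23 - 0 = 23
STORE_FAST s → s=23
LOAD_FAST i → push 0
LOAD_CONST → push 1
BINARY_OP + → 0 + 1 = 1
STORE_FAST i → i=1
LOAD_FAST i → push 1
LOAD_CONST → push 4
COMPARE_OP bool(<) → 1 vs 4 = True
POP_JUMP_IF_FALSE → pop True; no jump
LOAD_FAST s → push 23
LOAD_CONST → push 2
BINARY_OP - → 23 - 2 = 21
STORE_FAST s → s=21
LOAD_FAST_LOAD_FAST s,i → push 21,1
BINARY_OP - → 21 - 1 = 20
STORE_FAST s → s=20
LOAD_FAST i → push 1
LOAD_CONST → push 1
BINARY_OP + → 1 + 1 = 2
STORE_FAST i → i=2
LOAD_FAST i → push 2
LOAD_CONST → push 4
COMPARE_OP bool(<) → 2 vs 4 = True
POP_JUMP_IF_FALSE → pop True; no jump
LOAD_FAST s → push 20
LOAD_CONST → push 2
BINARY_OP - → 20 - 2 = 18
STORE_FAST s → s=18
LOAD_FAST_LOAD_FAST s,i → push 18,2
BINARY_OP - → 18 - 2 = 16
STORE_FAST s → s=16
LOAD_FAST i → push 2
LOAD_CONST → push 1
BINARY_OP + → 2 + 1 = 3
STORE_FAST i → i=3
LOAD_FAST i → push 3
LOAD_CONST → push 4
COMPARE_OP bool(<) → 3 vs 4 = True
POP_JUMP_IF_FALSE → pop True; no jump
LOAD_FAST s → push 16
LOAD_CONST → push 2
BINARY_OP - → 16 - 2 = 14
STORE_FAST s → s=14
LOAD_FAST_LOAD_FAST s,i → push 14,3
BINARY_OP - → 14 - 3 = 11
STORE_FAST s → s=11
LOAD_FAST i → push 3
LOAD_CONST → push 1
BINARY_OP + → 3 + 1 = 4
STORE_FAST i → i=4
LOAD_FAST i → push 4
LOAD_CONST → push 4
COMPARE_OP bool(<) → 4 vs 4 = False
POP_JUMP_IF_FALSE → pop False; jump
LOAD_FAST s → push 11
RETURN_VALUE → return 11.

11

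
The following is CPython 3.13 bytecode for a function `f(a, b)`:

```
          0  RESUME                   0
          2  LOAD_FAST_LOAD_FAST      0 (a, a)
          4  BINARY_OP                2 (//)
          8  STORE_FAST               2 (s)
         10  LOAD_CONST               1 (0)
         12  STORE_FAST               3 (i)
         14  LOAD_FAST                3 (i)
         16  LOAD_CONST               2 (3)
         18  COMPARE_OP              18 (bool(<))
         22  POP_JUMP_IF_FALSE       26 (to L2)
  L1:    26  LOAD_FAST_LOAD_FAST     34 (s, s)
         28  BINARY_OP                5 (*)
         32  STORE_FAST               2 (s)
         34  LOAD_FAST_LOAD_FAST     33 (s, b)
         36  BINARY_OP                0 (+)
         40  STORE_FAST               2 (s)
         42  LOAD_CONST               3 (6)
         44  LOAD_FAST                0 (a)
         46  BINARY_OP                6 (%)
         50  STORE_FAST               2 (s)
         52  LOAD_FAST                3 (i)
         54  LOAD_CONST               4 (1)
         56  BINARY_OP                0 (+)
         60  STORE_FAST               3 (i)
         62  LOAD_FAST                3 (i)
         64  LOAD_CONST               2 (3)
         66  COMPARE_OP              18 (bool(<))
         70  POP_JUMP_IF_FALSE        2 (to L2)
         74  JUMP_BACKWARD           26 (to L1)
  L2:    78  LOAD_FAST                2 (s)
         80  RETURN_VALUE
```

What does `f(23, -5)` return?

LOAD_FAST_LOAD_FAST a,a → push 23,23. Stack: [23, 23]
BINARY_OP // → 23 // 23 = 1. Stack: [1]
STORE_FAST s → s=1. Stack: []
LOAD_CONST → push 0. Stack: [0]
STORE_FAST i → i=0. Stack: []
LOAD_FAST i → push 0. Stack: [0]
LOAD_CONST → push 3. Stack: [0, 3]
COMPARE_OP bool(<) → 0 vs 3 = True. Stack: [True]
POP_JUMP_IF_FALSE → pop True; no jump. Stack: []
LOAD_FAST_LOAD_FAST s,s → push 1,1. Stack: [1, 1]
BINARY_OP * → 1 * 1 = 1. Stack: [1]
STORE_FAST s → s=1. Stack: []
LOAD_FAST_LOAD_FAST s,b → push 1,-5. Stack: [1, -5]
BINARY_OP + → 1 + -5 = -4. Stack: [-4]
STORE_FAST s → s=-4. Stack: []
LOAD_CONST → push 6. Stack: [6]
LOAD_FAST a → push 23. Stack: [6, 23]
BINARY_OP % → 6 % 23 = 6. Stack: [6]
STORE_FAST s → s=6. Stack: []
LOAD_FAST i → push 0. Stack: [0]
LOAD_CONST → push 1. Stack: [0, 1]
BINARY_OP + → 0 + 1 = 1. Stack: [1]
STORE_FAST i → i=1. Stack: []
LOAD_FAST i → push 1. Stack: [1]
LOAD_CONST → push 3. Stack: [1, 3]
COMPARE_OP bool(<) → 1 vs 3 = True. Stack: [True]
POP_JUMP_IF_FALSE → pop True; no jump. Stack: []
LOAD_FAST_LOAD_FAST s,s → push 6,6. Stack: [6, 6]
BINARY_OP * → 6 * 6 = 36. Stack: [36]
STORE_FAST s → s=36. Stack: []
LOAD_FAST_LOAD_FAST s,b → push 36,-5. Stack: [36, -5]
BINARY_OP + → 36 + -5 = 31. Stack: [31]
STORE_FAST s → s=31. Stack: []
LOAD_CONST → push 6. Stack: [6]
LOAD_FAST a → push 23. Stack: [6, 23]
BINARY_OP % → 6 % 23 = 6. Stack: [6]
STORE_FAST s → s=6. Stack: []
LOAD_FAST i → push 1. Stack: [1]
LOAD_CONST → push 1. Stack: [1, 1]
BINARY_OP + → 1 + 1 = 2. Stack: [2]
STORE_FAST i → i=2. Stack: []
LOAD_FAST i → push 2. Stack: [2]
LOAD_CONST → push 3. Stack: [2, 3]
COMPARE_OP bool(<) → 2 vs 3 = True. Stack: [True]
POP_JUMP_IF_FALSE → pop True; no jump. Stack: []
LOAD_FAST_LOAD_FAST s,s → push 6,6. Stack: [6, 6]
BINARY_OP * → 6 * 6 = 36. Stack: [36]
STORE_FAST s → s=36. Stack: []
LOAD_FAST_LOAD_FAST s,b → push 36,-5. Stack: [36, -5]
BINARY_OP + → 36 + -5 = 31. Stack: [31]
STORE_FAST s → s=31. Stack: []
LOAD_CONST → push 6. Stack: [6]
LOAD_FAST a → push 23. Stack: [6, 23]
BINARY_OP % → 6 % 23 = 6. Stack: [6]
STORE_FAST s → s=6. Stack: []
LOAD_FAST i → push 2. Stack: [2]
LOAD_CONST → push 1. Stack: [2, 1]
BINARY_OP + → 2 + 1 = 3. Stack: [3]
STORE_FAST i → i=3. Stack: []
LOAD_FAST i → push 3. Stack: [3]
LOAD_CONST → push 3. Stack: [3, 3]
COMPARE_OP bool(<) → 3 vs 3 = False. Stack: [False]
POP_JUMP_IF_FALSE → pop False; jump. Stack: []
LOAD_FAST s → push 6. Stack: [6]
RETURN_VALUE → return 6.

6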